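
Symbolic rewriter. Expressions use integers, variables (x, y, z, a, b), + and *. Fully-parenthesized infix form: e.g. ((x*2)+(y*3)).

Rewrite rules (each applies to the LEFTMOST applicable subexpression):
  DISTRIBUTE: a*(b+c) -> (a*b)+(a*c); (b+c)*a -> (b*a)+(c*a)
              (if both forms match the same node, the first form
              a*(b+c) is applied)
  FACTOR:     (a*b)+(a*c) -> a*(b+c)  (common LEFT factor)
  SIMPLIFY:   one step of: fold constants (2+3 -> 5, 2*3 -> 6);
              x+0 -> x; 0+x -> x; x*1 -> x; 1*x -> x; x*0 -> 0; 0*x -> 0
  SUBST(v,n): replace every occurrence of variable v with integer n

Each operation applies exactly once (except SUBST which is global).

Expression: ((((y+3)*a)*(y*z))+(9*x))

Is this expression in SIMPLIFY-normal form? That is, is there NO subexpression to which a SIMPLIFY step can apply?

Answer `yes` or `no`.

Answer: yes

Derivation:
Expression: ((((y+3)*a)*(y*z))+(9*x))
Scanning for simplifiable subexpressions (pre-order)...
  at root: ((((y+3)*a)*(y*z))+(9*x)) (not simplifiable)
  at L: (((y+3)*a)*(y*z)) (not simplifiable)
  at LL: ((y+3)*a) (not simplifiable)
  at LLL: (y+3) (not simplifiable)
  at LR: (y*z) (not simplifiable)
  at R: (9*x) (not simplifiable)
Result: no simplifiable subexpression found -> normal form.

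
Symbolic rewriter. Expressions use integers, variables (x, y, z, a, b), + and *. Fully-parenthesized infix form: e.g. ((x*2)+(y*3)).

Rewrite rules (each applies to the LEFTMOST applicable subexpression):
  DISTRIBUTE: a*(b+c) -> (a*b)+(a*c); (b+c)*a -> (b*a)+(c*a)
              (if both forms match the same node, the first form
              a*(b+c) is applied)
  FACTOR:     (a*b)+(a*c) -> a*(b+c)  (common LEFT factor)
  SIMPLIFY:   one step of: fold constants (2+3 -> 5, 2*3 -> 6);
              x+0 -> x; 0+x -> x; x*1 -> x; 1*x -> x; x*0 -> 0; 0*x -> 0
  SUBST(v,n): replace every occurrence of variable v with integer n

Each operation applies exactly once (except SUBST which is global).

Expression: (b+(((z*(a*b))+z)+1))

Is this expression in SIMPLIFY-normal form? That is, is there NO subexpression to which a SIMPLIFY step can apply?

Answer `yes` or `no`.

Answer: yes

Derivation:
Expression: (b+(((z*(a*b))+z)+1))
Scanning for simplifiable subexpressions (pre-order)...
  at root: (b+(((z*(a*b))+z)+1)) (not simplifiable)
  at R: (((z*(a*b))+z)+1) (not simplifiable)
  at RL: ((z*(a*b))+z) (not simplifiable)
  at RLL: (z*(a*b)) (not simplifiable)
  at RLLR: (a*b) (not simplifiable)
Result: no simplifiable subexpression found -> normal form.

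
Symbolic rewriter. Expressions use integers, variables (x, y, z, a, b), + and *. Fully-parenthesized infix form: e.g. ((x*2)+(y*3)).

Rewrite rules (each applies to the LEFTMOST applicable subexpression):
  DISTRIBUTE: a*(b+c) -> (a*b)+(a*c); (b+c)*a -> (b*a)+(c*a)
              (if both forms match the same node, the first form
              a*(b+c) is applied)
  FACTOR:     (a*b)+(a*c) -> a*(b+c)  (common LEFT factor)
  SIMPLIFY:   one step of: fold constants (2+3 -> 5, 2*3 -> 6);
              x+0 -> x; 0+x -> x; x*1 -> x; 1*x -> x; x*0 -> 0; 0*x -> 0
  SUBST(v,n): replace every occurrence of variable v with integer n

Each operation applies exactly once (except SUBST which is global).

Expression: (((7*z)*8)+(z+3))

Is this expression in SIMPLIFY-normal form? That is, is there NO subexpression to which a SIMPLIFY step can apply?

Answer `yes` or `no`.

Expression: (((7*z)*8)+(z+3))
Scanning for simplifiable subexpressions (pre-order)...
  at root: (((7*z)*8)+(z+3)) (not simplifiable)
  at L: ((7*z)*8) (not simplifiable)
  at LL: (7*z) (not simplifiable)
  at R: (z+3) (not simplifiable)
Result: no simplifiable subexpression found -> normal form.

Answer: yes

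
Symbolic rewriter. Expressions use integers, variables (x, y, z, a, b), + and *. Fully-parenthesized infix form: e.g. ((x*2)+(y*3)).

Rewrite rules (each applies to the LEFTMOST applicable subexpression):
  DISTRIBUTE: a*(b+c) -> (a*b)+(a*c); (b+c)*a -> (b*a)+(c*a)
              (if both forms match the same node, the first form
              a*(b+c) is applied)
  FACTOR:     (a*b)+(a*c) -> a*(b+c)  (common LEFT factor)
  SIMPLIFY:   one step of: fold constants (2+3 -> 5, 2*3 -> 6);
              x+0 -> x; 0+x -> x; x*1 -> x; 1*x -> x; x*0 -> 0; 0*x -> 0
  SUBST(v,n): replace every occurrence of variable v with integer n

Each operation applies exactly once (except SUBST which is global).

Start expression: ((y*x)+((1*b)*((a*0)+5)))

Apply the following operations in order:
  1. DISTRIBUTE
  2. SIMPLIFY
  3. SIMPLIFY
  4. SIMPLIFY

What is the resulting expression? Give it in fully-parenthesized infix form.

Answer: ((y*x)+(0+((1*b)*5)))

Derivation:
Start: ((y*x)+((1*b)*((a*0)+5)))
Apply DISTRIBUTE at R (target: ((1*b)*((a*0)+5))): ((y*x)+((1*b)*((a*0)+5))) -> ((y*x)+(((1*b)*(a*0))+((1*b)*5)))
Apply SIMPLIFY at RLL (target: (1*b)): ((y*x)+(((1*b)*(a*0))+((1*b)*5))) -> ((y*x)+((b*(a*0))+((1*b)*5)))
Apply SIMPLIFY at RLR (target: (a*0)): ((y*x)+((b*(a*0))+((1*b)*5))) -> ((y*x)+((b*0)+((1*b)*5)))
Apply SIMPLIFY at RL (target: (b*0)): ((y*x)+((b*0)+((1*b)*5))) -> ((y*x)+(0+((1*b)*5)))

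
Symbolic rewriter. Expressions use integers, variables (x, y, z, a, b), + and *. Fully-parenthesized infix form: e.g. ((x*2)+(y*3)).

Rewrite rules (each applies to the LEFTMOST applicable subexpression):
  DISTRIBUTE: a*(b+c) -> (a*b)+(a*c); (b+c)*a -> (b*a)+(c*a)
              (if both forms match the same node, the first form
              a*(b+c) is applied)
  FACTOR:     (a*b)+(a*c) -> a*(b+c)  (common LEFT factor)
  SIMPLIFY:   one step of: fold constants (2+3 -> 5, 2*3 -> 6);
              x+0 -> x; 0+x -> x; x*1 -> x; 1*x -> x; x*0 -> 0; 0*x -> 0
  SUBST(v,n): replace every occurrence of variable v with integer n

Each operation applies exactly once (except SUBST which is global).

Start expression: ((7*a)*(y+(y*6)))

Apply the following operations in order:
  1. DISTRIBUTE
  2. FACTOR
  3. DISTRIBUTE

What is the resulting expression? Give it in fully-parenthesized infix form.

Answer: (((7*a)*y)+((7*a)*(y*6)))

Derivation:
Start: ((7*a)*(y+(y*6)))
Apply DISTRIBUTE at root (target: ((7*a)*(y+(y*6)))): ((7*a)*(y+(y*6))) -> (((7*a)*y)+((7*a)*(y*6)))
Apply FACTOR at root (target: (((7*a)*y)+((7*a)*(y*6)))): (((7*a)*y)+((7*a)*(y*6))) -> ((7*a)*(y+(y*6)))
Apply DISTRIBUTE at root (target: ((7*a)*(y+(y*6)))): ((7*a)*(y+(y*6))) -> (((7*a)*y)+((7*a)*(y*6)))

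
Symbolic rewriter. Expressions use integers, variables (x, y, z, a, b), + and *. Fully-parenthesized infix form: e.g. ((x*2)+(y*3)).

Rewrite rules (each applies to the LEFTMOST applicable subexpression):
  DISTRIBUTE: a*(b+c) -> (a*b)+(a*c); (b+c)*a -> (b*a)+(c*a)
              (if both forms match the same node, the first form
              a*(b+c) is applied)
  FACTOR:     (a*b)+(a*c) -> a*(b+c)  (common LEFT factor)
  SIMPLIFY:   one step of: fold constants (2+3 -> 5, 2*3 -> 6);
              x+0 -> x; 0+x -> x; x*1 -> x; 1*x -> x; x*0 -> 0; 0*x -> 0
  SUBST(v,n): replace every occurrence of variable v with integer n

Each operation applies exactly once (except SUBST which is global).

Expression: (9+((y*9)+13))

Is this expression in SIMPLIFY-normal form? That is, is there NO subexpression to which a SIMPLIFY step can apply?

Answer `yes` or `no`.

Expression: (9+((y*9)+13))
Scanning for simplifiable subexpressions (pre-order)...
  at root: (9+((y*9)+13)) (not simplifiable)
  at R: ((y*9)+13) (not simplifiable)
  at RL: (y*9) (not simplifiable)
Result: no simplifiable subexpression found -> normal form.

Answer: yes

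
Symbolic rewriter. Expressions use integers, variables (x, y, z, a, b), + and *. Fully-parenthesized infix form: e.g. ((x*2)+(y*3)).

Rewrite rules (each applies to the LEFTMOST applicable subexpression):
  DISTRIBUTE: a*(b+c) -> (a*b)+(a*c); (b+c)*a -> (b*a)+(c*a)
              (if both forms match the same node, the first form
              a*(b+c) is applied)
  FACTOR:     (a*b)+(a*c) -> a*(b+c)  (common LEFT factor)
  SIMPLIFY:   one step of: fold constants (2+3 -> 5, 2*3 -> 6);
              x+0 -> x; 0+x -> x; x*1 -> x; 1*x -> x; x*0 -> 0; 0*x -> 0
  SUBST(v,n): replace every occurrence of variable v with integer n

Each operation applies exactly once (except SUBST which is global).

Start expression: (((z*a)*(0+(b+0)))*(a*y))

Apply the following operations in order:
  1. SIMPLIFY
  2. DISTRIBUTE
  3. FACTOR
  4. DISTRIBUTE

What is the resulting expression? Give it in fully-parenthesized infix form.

Start: (((z*a)*(0+(b+0)))*(a*y))
Apply SIMPLIFY at LR (target: (0+(b+0))): (((z*a)*(0+(b+0)))*(a*y)) -> (((z*a)*(b+0))*(a*y))
Apply DISTRIBUTE at L (target: ((z*a)*(b+0))): (((z*a)*(b+0))*(a*y)) -> ((((z*a)*b)+((z*a)*0))*(a*y))
Apply FACTOR at L (target: (((z*a)*b)+((z*a)*0))): ((((z*a)*b)+((z*a)*0))*(a*y)) -> (((z*a)*(b+0))*(a*y))
Apply DISTRIBUTE at L (target: ((z*a)*(b+0))): (((z*a)*(b+0))*(a*y)) -> ((((z*a)*b)+((z*a)*0))*(a*y))

Answer: ((((z*a)*b)+((z*a)*0))*(a*y))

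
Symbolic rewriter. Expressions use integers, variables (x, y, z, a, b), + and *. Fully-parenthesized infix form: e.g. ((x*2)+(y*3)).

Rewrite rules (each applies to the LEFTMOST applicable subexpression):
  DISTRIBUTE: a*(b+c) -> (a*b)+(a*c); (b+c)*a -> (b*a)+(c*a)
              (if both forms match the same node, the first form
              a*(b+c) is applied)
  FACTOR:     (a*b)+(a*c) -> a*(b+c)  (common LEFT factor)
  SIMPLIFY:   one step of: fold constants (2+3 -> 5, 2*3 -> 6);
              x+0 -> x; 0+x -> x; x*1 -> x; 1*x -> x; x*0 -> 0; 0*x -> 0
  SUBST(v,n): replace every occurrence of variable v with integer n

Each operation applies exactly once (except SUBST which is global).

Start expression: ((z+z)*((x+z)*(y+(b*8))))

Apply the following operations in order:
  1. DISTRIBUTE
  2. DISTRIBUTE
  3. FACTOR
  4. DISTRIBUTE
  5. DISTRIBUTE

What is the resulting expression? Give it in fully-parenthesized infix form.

Start: ((z+z)*((x+z)*(y+(b*8))))
Apply DISTRIBUTE at root (target: ((z+z)*((x+z)*(y+(b*8))))): ((z+z)*((x+z)*(y+(b*8)))) -> ((z*((x+z)*(y+(b*8))))+(z*((x+z)*(y+(b*8)))))
Apply DISTRIBUTE at LR (target: ((x+z)*(y+(b*8)))): ((z*((x+z)*(y+(b*8))))+(z*((x+z)*(y+(b*8))))) -> ((z*(((x+z)*y)+((x+z)*(b*8))))+(z*((x+z)*(y+(b*8)))))
Apply FACTOR at root (target: ((z*(((x+z)*y)+((x+z)*(b*8))))+(z*((x+z)*(y+(b*8)))))): ((z*(((x+z)*y)+((x+z)*(b*8))))+(z*((x+z)*(y+(b*8))))) -> (z*((((x+z)*y)+((x+z)*(b*8)))+((x+z)*(y+(b*8)))))
Apply DISTRIBUTE at root (target: (z*((((x+z)*y)+((x+z)*(b*8)))+((x+z)*(y+(b*8)))))): (z*((((x+z)*y)+((x+z)*(b*8)))+((x+z)*(y+(b*8))))) -> ((z*(((x+z)*y)+((x+z)*(b*8))))+(z*((x+z)*(y+(b*8)))))
Apply DISTRIBUTE at L (target: (z*(((x+z)*y)+((x+z)*(b*8))))): ((z*(((x+z)*y)+((x+z)*(b*8))))+(z*((x+z)*(y+(b*8))))) -> (((z*((x+z)*y))+(z*((x+z)*(b*8))))+(z*((x+z)*(y+(b*8)))))

Answer: (((z*((x+z)*y))+(z*((x+z)*(b*8))))+(z*((x+z)*(y+(b*8)))))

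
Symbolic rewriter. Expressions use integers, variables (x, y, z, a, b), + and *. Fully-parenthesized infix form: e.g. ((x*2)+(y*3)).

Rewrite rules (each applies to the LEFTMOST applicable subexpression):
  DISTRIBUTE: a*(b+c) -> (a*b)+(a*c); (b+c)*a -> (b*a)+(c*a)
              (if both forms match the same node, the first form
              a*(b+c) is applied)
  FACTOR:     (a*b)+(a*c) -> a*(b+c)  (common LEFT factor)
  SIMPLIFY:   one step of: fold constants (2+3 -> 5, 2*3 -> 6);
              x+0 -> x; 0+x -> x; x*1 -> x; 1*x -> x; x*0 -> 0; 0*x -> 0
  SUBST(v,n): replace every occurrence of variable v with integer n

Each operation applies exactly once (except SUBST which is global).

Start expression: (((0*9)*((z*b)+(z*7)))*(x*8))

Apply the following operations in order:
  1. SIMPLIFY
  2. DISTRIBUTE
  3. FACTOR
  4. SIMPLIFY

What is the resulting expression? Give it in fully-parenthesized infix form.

Answer: (0*(x*8))

Derivation:
Start: (((0*9)*((z*b)+(z*7)))*(x*8))
Apply SIMPLIFY at LL (target: (0*9)): (((0*9)*((z*b)+(z*7)))*(x*8)) -> ((0*((z*b)+(z*7)))*(x*8))
Apply DISTRIBUTE at L (target: (0*((z*b)+(z*7)))): ((0*((z*b)+(z*7)))*(x*8)) -> (((0*(z*b))+(0*(z*7)))*(x*8))
Apply FACTOR at L (target: ((0*(z*b))+(0*(z*7)))): (((0*(z*b))+(0*(z*7)))*(x*8)) -> ((0*((z*b)+(z*7)))*(x*8))
Apply SIMPLIFY at L (target: (0*((z*b)+(z*7)))): ((0*((z*b)+(z*7)))*(x*8)) -> (0*(x*8))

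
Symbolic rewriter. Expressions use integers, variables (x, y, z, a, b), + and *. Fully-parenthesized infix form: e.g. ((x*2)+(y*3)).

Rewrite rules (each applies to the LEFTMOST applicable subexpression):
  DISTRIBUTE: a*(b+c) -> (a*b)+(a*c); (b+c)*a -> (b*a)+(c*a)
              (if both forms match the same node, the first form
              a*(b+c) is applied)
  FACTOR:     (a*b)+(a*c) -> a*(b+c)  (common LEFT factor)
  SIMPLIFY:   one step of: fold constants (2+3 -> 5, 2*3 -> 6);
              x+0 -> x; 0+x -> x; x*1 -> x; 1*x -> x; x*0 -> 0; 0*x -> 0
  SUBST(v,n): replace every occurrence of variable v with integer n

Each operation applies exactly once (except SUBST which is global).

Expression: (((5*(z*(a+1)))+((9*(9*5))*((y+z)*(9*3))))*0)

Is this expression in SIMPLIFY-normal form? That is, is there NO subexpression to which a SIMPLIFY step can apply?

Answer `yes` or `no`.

Expression: (((5*(z*(a+1)))+((9*(9*5))*((y+z)*(9*3))))*0)
Scanning for simplifiable subexpressions (pre-order)...
  at root: (((5*(z*(a+1)))+((9*(9*5))*((y+z)*(9*3))))*0) (SIMPLIFIABLE)
  at L: ((5*(z*(a+1)))+((9*(9*5))*((y+z)*(9*3)))) (not simplifiable)
  at LL: (5*(z*(a+1))) (not simplifiable)
  at LLR: (z*(a+1)) (not simplifiable)
  at LLRR: (a+1) (not simplifiable)
  at LR: ((9*(9*5))*((y+z)*(9*3))) (not simplifiable)
  at LRL: (9*(9*5)) (not simplifiable)
  at LRLR: (9*5) (SIMPLIFIABLE)
  at LRR: ((y+z)*(9*3)) (not simplifiable)
  at LRRL: (y+z) (not simplifiable)
  at LRRR: (9*3) (SIMPLIFIABLE)
Found simplifiable subexpr at path root: (((5*(z*(a+1)))+((9*(9*5))*((y+z)*(9*3))))*0)
One SIMPLIFY step would give: 0
-> NOT in normal form.

Answer: no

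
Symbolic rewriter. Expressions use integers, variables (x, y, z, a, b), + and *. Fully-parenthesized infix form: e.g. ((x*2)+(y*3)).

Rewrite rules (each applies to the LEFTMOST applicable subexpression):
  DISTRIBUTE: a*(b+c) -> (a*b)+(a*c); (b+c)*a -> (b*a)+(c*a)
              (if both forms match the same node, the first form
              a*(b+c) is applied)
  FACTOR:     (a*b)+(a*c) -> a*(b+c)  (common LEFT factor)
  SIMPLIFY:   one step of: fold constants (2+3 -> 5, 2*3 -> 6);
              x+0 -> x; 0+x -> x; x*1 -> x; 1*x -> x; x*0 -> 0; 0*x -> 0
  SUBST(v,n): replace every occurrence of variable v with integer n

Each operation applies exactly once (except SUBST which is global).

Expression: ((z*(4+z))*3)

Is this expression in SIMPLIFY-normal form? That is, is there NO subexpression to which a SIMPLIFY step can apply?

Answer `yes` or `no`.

Expression: ((z*(4+z))*3)
Scanning for simplifiable subexpressions (pre-order)...
  at root: ((z*(4+z))*3) (not simplifiable)
  at L: (z*(4+z)) (not simplifiable)
  at LR: (4+z) (not simplifiable)
Result: no simplifiable subexpression found -> normal form.

Answer: yes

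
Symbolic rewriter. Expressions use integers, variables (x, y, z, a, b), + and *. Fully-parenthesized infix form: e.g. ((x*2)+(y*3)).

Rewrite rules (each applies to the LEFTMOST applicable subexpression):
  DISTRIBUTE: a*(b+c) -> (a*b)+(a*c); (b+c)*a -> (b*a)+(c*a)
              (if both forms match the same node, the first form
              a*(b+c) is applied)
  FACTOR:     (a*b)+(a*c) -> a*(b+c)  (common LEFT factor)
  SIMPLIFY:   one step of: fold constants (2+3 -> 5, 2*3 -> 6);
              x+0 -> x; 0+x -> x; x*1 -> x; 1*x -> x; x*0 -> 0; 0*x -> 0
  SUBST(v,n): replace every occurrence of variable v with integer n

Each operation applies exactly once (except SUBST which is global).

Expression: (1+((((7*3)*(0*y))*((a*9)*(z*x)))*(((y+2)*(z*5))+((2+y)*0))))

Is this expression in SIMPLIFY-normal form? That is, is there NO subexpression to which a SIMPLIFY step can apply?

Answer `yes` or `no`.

Expression: (1+((((7*3)*(0*y))*((a*9)*(z*x)))*(((y+2)*(z*5))+((2+y)*0))))
Scanning for simplifiable subexpressions (pre-order)...
  at root: (1+((((7*3)*(0*y))*((a*9)*(z*x)))*(((y+2)*(z*5))+((2+y)*0)))) (not simplifiable)
  at R: ((((7*3)*(0*y))*((a*9)*(z*x)))*(((y+2)*(z*5))+((2+y)*0))) (not simplifiable)
  at RL: (((7*3)*(0*y))*((a*9)*(z*x))) (not simplifiable)
  at RLL: ((7*3)*(0*y)) (not simplifiable)
  at RLLL: (7*3) (SIMPLIFIABLE)
  at RLLR: (0*y) (SIMPLIFIABLE)
  at RLR: ((a*9)*(z*x)) (not simplifiable)
  at RLRL: (a*9) (not simplifiable)
  at RLRR: (z*x) (not simplifiable)
  at RR: (((y+2)*(z*5))+((2+y)*0)) (not simplifiable)
  at RRL: ((y+2)*(z*5)) (not simplifiable)
  at RRLL: (y+2) (not simplifiable)
  at RRLR: (z*5) (not simplifiable)
  at RRR: ((2+y)*0) (SIMPLIFIABLE)
  at RRRL: (2+y) (not simplifiable)
Found simplifiable subexpr at path RLLL: (7*3)
One SIMPLIFY step would give: (1+(((21*(0*y))*((a*9)*(z*x)))*(((y+2)*(z*5))+((2+y)*0))))
-> NOT in normal form.

Answer: no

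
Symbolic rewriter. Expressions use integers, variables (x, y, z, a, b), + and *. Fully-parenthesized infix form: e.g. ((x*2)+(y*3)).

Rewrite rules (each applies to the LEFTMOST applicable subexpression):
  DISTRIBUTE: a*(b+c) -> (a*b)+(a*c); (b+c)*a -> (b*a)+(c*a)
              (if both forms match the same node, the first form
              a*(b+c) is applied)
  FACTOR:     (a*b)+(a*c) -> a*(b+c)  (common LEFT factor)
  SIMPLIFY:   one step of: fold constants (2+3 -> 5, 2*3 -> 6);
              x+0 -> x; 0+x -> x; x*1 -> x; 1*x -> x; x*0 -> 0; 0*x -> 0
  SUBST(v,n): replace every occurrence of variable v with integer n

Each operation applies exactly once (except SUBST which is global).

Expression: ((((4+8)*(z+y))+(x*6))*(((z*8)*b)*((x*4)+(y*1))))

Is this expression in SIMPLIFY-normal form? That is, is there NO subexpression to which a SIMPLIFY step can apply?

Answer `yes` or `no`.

Answer: no

Derivation:
Expression: ((((4+8)*(z+y))+(x*6))*(((z*8)*b)*((x*4)+(y*1))))
Scanning for simplifiable subexpressions (pre-order)...
  at root: ((((4+8)*(z+y))+(x*6))*(((z*8)*b)*((x*4)+(y*1)))) (not simplifiable)
  at L: (((4+8)*(z+y))+(x*6)) (not simplifiable)
  at LL: ((4+8)*(z+y)) (not simplifiable)
  at LLL: (4+8) (SIMPLIFIABLE)
  at LLR: (z+y) (not simplifiable)
  at LR: (x*6) (not simplifiable)
  at R: (((z*8)*b)*((x*4)+(y*1))) (not simplifiable)
  at RL: ((z*8)*b) (not simplifiable)
  at RLL: (z*8) (not simplifiable)
  at RR: ((x*4)+(y*1)) (not simplifiable)
  at RRL: (x*4) (not simplifiable)
  at RRR: (y*1) (SIMPLIFIABLE)
Found simplifiable subexpr at path LLL: (4+8)
One SIMPLIFY step would give: (((12*(z+y))+(x*6))*(((z*8)*b)*((x*4)+(y*1))))
-> NOT in normal form.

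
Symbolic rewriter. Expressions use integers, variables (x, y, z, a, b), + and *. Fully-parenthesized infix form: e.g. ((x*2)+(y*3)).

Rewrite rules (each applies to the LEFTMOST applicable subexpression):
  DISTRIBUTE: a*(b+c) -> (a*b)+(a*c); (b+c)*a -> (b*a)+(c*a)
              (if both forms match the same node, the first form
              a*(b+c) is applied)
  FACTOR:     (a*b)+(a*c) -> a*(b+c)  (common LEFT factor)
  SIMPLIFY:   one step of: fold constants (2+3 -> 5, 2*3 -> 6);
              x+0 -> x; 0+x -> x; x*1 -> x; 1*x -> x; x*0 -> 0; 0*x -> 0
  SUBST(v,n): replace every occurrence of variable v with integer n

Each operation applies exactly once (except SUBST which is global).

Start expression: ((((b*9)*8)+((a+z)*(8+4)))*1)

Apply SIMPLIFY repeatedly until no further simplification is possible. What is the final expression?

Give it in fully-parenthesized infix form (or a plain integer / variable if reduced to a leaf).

Start: ((((b*9)*8)+((a+z)*(8+4)))*1)
Step 1: at root: ((((b*9)*8)+((a+z)*(8+4)))*1) -> (((b*9)*8)+((a+z)*(8+4))); overall: ((((b*9)*8)+((a+z)*(8+4)))*1) -> (((b*9)*8)+((a+z)*(8+4)))
Step 2: at RR: (8+4) -> 12; overall: (((b*9)*8)+((a+z)*(8+4))) -> (((b*9)*8)+((a+z)*12))
Fixed point: (((b*9)*8)+((a+z)*12))

Answer: (((b*9)*8)+((a+z)*12))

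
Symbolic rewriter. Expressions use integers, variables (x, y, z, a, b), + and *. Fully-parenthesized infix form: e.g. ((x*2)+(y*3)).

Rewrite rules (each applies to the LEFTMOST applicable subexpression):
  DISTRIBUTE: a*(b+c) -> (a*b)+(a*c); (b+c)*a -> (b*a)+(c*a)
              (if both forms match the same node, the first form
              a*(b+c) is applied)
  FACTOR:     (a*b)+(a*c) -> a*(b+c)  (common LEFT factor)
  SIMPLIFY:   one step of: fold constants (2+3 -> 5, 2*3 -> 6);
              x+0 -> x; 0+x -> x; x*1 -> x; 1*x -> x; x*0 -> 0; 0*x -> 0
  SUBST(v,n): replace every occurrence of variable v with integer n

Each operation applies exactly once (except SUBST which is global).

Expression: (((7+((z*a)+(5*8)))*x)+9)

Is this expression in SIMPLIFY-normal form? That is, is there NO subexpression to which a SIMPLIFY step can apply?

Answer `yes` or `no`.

Answer: no

Derivation:
Expression: (((7+((z*a)+(5*8)))*x)+9)
Scanning for simplifiable subexpressions (pre-order)...
  at root: (((7+((z*a)+(5*8)))*x)+9) (not simplifiable)
  at L: ((7+((z*a)+(5*8)))*x) (not simplifiable)
  at LL: (7+((z*a)+(5*8))) (not simplifiable)
  at LLR: ((z*a)+(5*8)) (not simplifiable)
  at LLRL: (z*a) (not simplifiable)
  at LLRR: (5*8) (SIMPLIFIABLE)
Found simplifiable subexpr at path LLRR: (5*8)
One SIMPLIFY step would give: (((7+((z*a)+40))*x)+9)
-> NOT in normal form.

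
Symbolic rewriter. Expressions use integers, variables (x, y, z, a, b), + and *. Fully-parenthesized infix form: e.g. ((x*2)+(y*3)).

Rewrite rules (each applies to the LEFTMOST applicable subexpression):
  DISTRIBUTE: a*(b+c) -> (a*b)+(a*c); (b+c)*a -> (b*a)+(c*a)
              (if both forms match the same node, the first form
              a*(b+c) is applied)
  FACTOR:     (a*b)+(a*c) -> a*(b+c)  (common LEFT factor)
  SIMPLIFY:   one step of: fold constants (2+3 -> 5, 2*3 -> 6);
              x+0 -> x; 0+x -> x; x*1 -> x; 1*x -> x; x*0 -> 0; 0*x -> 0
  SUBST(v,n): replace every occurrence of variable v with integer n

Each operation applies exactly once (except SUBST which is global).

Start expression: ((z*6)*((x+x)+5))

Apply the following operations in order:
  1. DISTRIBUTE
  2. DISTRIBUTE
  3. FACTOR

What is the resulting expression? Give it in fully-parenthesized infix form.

Answer: (((z*6)*(x+x))+((z*6)*5))

Derivation:
Start: ((z*6)*((x+x)+5))
Apply DISTRIBUTE at root (target: ((z*6)*((x+x)+5))): ((z*6)*((x+x)+5)) -> (((z*6)*(x+x))+((z*6)*5))
Apply DISTRIBUTE at L (target: ((z*6)*(x+x))): (((z*6)*(x+x))+((z*6)*5)) -> ((((z*6)*x)+((z*6)*x))+((z*6)*5))
Apply FACTOR at L (target: (((z*6)*x)+((z*6)*x))): ((((z*6)*x)+((z*6)*x))+((z*6)*5)) -> (((z*6)*(x+x))+((z*6)*5))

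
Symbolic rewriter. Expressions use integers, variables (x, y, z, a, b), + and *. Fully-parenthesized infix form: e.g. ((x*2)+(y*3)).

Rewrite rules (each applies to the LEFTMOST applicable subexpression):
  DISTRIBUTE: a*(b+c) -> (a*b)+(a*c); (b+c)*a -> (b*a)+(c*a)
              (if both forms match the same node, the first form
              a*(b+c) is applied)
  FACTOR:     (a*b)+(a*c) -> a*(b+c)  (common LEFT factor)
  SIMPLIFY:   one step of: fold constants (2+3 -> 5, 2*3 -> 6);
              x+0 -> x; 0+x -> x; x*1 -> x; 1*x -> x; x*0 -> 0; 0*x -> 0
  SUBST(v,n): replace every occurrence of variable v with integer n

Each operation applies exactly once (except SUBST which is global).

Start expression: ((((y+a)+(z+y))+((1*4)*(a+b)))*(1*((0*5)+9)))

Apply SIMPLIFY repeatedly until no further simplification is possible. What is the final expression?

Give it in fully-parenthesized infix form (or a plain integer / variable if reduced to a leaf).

Answer: ((((y+a)+(z+y))+(4*(a+b)))*9)

Derivation:
Start: ((((y+a)+(z+y))+((1*4)*(a+b)))*(1*((0*5)+9)))
Step 1: at LRL: (1*4) -> 4; overall: ((((y+a)+(z+y))+((1*4)*(a+b)))*(1*((0*5)+9))) -> ((((y+a)+(z+y))+(4*(a+b)))*(1*((0*5)+9)))
Step 2: at R: (1*((0*5)+9)) -> ((0*5)+9); overall: ((((y+a)+(z+y))+(4*(a+b)))*(1*((0*5)+9))) -> ((((y+a)+(z+y))+(4*(a+b)))*((0*5)+9))
Step 3: at RL: (0*5) -> 0; overall: ((((y+a)+(z+y))+(4*(a+b)))*((0*5)+9)) -> ((((y+a)+(z+y))+(4*(a+b)))*(0+9))
Step 4: at R: (0+9) -> 9; overall: ((((y+a)+(z+y))+(4*(a+b)))*(0+9)) -> ((((y+a)+(z+y))+(4*(a+b)))*9)
Fixed point: ((((y+a)+(z+y))+(4*(a+b)))*9)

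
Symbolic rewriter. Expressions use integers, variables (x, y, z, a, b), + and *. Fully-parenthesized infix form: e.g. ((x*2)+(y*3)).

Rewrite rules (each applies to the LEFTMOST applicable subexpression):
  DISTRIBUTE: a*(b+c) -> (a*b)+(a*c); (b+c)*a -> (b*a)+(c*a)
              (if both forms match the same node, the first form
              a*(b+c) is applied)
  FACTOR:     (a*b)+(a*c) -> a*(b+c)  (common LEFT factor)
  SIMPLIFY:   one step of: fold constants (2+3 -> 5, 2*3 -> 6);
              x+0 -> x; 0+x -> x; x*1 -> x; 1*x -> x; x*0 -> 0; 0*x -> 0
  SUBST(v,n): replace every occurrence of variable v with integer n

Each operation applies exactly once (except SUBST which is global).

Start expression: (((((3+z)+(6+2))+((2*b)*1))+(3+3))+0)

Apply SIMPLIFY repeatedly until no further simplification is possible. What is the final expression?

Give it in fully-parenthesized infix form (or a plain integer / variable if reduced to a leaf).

Answer: ((((3+z)+8)+(2*b))+6)

Derivation:
Start: (((((3+z)+(6+2))+((2*b)*1))+(3+3))+0)
Step 1: at root: (((((3+z)+(6+2))+((2*b)*1))+(3+3))+0) -> ((((3+z)+(6+2))+((2*b)*1))+(3+3)); overall: (((((3+z)+(6+2))+((2*b)*1))+(3+3))+0) -> ((((3+z)+(6+2))+((2*b)*1))+(3+3))
Step 2: at LLR: (6+2) -> 8; overall: ((((3+z)+(6+2))+((2*b)*1))+(3+3)) -> ((((3+z)+8)+((2*b)*1))+(3+3))
Step 3: at LR: ((2*b)*1) -> (2*b); overall: ((((3+z)+8)+((2*b)*1))+(3+3)) -> ((((3+z)+8)+(2*b))+(3+3))
Step 4: at R: (3+3) -> 6; overall: ((((3+z)+8)+(2*b))+(3+3)) -> ((((3+z)+8)+(2*b))+6)
Fixed point: ((((3+z)+8)+(2*b))+6)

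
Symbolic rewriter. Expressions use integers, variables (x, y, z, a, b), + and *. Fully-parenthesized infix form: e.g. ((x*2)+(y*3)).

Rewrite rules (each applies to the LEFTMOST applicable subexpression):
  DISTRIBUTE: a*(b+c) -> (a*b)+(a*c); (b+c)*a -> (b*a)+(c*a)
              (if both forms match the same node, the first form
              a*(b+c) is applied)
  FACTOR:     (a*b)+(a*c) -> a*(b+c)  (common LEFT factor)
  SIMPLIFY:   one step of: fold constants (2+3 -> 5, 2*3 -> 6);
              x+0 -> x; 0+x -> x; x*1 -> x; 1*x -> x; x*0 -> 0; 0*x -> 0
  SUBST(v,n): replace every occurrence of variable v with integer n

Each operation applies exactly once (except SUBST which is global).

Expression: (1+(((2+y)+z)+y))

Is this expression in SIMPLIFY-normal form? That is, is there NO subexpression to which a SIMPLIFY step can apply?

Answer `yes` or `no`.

Expression: (1+(((2+y)+z)+y))
Scanning for simplifiable subexpressions (pre-order)...
  at root: (1+(((2+y)+z)+y)) (not simplifiable)
  at R: (((2+y)+z)+y) (not simplifiable)
  at RL: ((2+y)+z) (not simplifiable)
  at RLL: (2+y) (not simplifiable)
Result: no simplifiable subexpression found -> normal form.

Answer: yes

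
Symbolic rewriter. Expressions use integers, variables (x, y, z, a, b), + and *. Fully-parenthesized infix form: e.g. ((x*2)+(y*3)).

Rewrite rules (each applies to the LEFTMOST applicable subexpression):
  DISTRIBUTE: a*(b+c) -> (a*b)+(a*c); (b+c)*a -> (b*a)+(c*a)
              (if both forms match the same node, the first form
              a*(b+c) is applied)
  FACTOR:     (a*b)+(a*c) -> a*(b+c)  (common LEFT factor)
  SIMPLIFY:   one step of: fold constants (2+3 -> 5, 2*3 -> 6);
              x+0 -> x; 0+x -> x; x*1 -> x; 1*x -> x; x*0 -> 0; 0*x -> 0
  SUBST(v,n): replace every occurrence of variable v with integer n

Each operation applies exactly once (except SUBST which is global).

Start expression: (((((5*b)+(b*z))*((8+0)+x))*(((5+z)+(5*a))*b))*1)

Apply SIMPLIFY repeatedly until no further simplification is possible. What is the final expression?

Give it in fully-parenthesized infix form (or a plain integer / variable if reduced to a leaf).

Answer: ((((5*b)+(b*z))*(8+x))*(((5+z)+(5*a))*b))

Derivation:
Start: (((((5*b)+(b*z))*((8+0)+x))*(((5+z)+(5*a))*b))*1)
Step 1: at root: (((((5*b)+(b*z))*((8+0)+x))*(((5+z)+(5*a))*b))*1) -> ((((5*b)+(b*z))*((8+0)+x))*(((5+z)+(5*a))*b)); overall: (((((5*b)+(b*z))*((8+0)+x))*(((5+z)+(5*a))*b))*1) -> ((((5*b)+(b*z))*((8+0)+x))*(((5+z)+(5*a))*b))
Step 2: at LRL: (8+0) -> 8; overall: ((((5*b)+(b*z))*((8+0)+x))*(((5+z)+(5*a))*b)) -> ((((5*b)+(b*z))*(8+x))*(((5+z)+(5*a))*b))
Fixed point: ((((5*b)+(b*z))*(8+x))*(((5+z)+(5*a))*b))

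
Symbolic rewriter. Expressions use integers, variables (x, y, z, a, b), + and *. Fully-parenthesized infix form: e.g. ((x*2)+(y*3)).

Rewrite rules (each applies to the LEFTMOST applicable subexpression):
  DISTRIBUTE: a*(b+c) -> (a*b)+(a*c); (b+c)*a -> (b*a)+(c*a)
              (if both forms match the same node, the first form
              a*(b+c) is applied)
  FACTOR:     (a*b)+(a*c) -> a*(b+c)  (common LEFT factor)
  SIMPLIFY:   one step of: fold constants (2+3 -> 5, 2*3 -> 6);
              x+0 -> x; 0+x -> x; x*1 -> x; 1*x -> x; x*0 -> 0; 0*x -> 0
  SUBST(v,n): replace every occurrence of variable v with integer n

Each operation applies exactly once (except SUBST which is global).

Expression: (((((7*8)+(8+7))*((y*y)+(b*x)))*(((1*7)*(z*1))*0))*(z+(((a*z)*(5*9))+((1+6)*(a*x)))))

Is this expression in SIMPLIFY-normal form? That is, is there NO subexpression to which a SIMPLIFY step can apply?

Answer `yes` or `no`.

Answer: no

Derivation:
Expression: (((((7*8)+(8+7))*((y*y)+(b*x)))*(((1*7)*(z*1))*0))*(z+(((a*z)*(5*9))+((1+6)*(a*x)))))
Scanning for simplifiable subexpressions (pre-order)...
  at root: (((((7*8)+(8+7))*((y*y)+(b*x)))*(((1*7)*(z*1))*0))*(z+(((a*z)*(5*9))+((1+6)*(a*x))))) (not simplifiable)
  at L: ((((7*8)+(8+7))*((y*y)+(b*x)))*(((1*7)*(z*1))*0)) (not simplifiable)
  at LL: (((7*8)+(8+7))*((y*y)+(b*x))) (not simplifiable)
  at LLL: ((7*8)+(8+7)) (not simplifiable)
  at LLLL: (7*8) (SIMPLIFIABLE)
  at LLLR: (8+7) (SIMPLIFIABLE)
  at LLR: ((y*y)+(b*x)) (not simplifiable)
  at LLRL: (y*y) (not simplifiable)
  at LLRR: (b*x) (not simplifiable)
  at LR: (((1*7)*(z*1))*0) (SIMPLIFIABLE)
  at LRL: ((1*7)*(z*1)) (not simplifiable)
  at LRLL: (1*7) (SIMPLIFIABLE)
  at LRLR: (z*1) (SIMPLIFIABLE)
  at R: (z+(((a*z)*(5*9))+((1+6)*(a*x)))) (not simplifiable)
  at RR: (((a*z)*(5*9))+((1+6)*(a*x))) (not simplifiable)
  at RRL: ((a*z)*(5*9)) (not simplifiable)
  at RRLL: (a*z) (not simplifiable)
  at RRLR: (5*9) (SIMPLIFIABLE)
  at RRR: ((1+6)*(a*x)) (not simplifiable)
  at RRRL: (1+6) (SIMPLIFIABLE)
  at RRRR: (a*x) (not simplifiable)
Found simplifiable subexpr at path LLLL: (7*8)
One SIMPLIFY step would give: ((((56+(8+7))*((y*y)+(b*x)))*(((1*7)*(z*1))*0))*(z+(((a*z)*(5*9))+((1+6)*(a*x)))))
-> NOT in normal form.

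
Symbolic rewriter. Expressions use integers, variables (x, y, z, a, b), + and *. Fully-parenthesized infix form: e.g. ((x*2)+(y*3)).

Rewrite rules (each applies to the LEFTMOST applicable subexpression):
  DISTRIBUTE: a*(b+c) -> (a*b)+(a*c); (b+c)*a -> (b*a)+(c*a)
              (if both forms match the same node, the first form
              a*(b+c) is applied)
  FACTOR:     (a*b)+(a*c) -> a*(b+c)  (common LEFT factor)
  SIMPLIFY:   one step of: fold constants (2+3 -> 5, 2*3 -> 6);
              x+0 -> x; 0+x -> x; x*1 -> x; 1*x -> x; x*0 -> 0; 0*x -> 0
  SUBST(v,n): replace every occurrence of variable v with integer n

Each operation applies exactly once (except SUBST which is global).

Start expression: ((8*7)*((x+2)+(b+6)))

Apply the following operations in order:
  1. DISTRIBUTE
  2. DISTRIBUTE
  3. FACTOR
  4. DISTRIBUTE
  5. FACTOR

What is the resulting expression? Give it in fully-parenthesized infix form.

Start: ((8*7)*((x+2)+(b+6)))
Apply DISTRIBUTE at root (target: ((8*7)*((x+2)+(b+6)))): ((8*7)*((x+2)+(b+6))) -> (((8*7)*(x+2))+((8*7)*(b+6)))
Apply DISTRIBUTE at L (target: ((8*7)*(x+2))): (((8*7)*(x+2))+((8*7)*(b+6))) -> ((((8*7)*x)+((8*7)*2))+((8*7)*(b+6)))
Apply FACTOR at L (target: (((8*7)*x)+((8*7)*2))): ((((8*7)*x)+((8*7)*2))+((8*7)*(b+6))) -> (((8*7)*(x+2))+((8*7)*(b+6)))
Apply DISTRIBUTE at L (target: ((8*7)*(x+2))): (((8*7)*(x+2))+((8*7)*(b+6))) -> ((((8*7)*x)+((8*7)*2))+((8*7)*(b+6)))
Apply FACTOR at L (target: (((8*7)*x)+((8*7)*2))): ((((8*7)*x)+((8*7)*2))+((8*7)*(b+6))) -> (((8*7)*(x+2))+((8*7)*(b+6)))

Answer: (((8*7)*(x+2))+((8*7)*(b+6)))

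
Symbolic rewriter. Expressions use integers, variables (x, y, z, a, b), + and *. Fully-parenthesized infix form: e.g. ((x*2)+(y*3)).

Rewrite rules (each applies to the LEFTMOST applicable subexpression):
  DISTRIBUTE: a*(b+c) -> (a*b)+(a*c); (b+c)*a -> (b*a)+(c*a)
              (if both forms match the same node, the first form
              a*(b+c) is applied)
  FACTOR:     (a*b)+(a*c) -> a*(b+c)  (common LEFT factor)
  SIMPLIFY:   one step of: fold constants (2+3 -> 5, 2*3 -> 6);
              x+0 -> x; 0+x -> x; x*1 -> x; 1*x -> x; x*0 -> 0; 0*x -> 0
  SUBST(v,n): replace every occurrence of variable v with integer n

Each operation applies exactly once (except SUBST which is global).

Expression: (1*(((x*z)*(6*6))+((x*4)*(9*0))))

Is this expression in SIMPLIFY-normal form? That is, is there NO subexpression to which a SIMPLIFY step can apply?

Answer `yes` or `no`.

Expression: (1*(((x*z)*(6*6))+((x*4)*(9*0))))
Scanning for simplifiable subexpressions (pre-order)...
  at root: (1*(((x*z)*(6*6))+((x*4)*(9*0)))) (SIMPLIFIABLE)
  at R: (((x*z)*(6*6))+((x*4)*(9*0))) (not simplifiable)
  at RL: ((x*z)*(6*6)) (not simplifiable)
  at RLL: (x*z) (not simplifiable)
  at RLR: (6*6) (SIMPLIFIABLE)
  at RR: ((x*4)*(9*0)) (not simplifiable)
  at RRL: (x*4) (not simplifiable)
  at RRR: (9*0) (SIMPLIFIABLE)
Found simplifiable subexpr at path root: (1*(((x*z)*(6*6))+((x*4)*(9*0))))
One SIMPLIFY step would give: (((x*z)*(6*6))+((x*4)*(9*0)))
-> NOT in normal form.

Answer: no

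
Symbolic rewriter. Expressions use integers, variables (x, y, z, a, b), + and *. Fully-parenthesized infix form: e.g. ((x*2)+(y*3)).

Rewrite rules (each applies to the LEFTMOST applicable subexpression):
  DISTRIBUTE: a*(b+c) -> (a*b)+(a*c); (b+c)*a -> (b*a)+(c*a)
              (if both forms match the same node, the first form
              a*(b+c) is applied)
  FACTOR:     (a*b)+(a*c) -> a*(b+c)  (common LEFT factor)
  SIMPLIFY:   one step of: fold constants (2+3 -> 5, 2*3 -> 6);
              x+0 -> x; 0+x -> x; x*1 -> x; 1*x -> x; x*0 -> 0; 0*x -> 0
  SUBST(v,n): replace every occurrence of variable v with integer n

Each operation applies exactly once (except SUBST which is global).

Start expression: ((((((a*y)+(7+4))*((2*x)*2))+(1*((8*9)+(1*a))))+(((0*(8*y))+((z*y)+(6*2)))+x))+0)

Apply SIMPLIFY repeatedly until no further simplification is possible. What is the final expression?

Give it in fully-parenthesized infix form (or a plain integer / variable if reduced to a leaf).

Start: ((((((a*y)+(7+4))*((2*x)*2))+(1*((8*9)+(1*a))))+(((0*(8*y))+((z*y)+(6*2)))+x))+0)
Step 1: at root: ((((((a*y)+(7+4))*((2*x)*2))+(1*((8*9)+(1*a))))+(((0*(8*y))+((z*y)+(6*2)))+x))+0) -> (((((a*y)+(7+4))*((2*x)*2))+(1*((8*9)+(1*a))))+(((0*(8*y))+((z*y)+(6*2)))+x)); overall: ((((((a*y)+(7+4))*((2*x)*2))+(1*((8*9)+(1*a))))+(((0*(8*y))+((z*y)+(6*2)))+x))+0) -> (((((a*y)+(7+4))*((2*x)*2))+(1*((8*9)+(1*a))))+(((0*(8*y))+((z*y)+(6*2)))+x))
Step 2: at LLLR: (7+4) -> 11; overall: (((((a*y)+(7+4))*((2*x)*2))+(1*((8*9)+(1*a))))+(((0*(8*y))+((z*y)+(6*2)))+x)) -> (((((a*y)+11)*((2*x)*2))+(1*((8*9)+(1*a))))+(((0*(8*y))+((z*y)+(6*2)))+x))
Step 3: at LR: (1*((8*9)+(1*a))) -> ((8*9)+(1*a)); overall: (((((a*y)+11)*((2*x)*2))+(1*((8*9)+(1*a))))+(((0*(8*y))+((z*y)+(6*2)))+x)) -> (((((a*y)+11)*((2*x)*2))+((8*9)+(1*a)))+(((0*(8*y))+((z*y)+(6*2)))+x))
Step 4: at LRL: (8*9) -> 72; overall: (((((a*y)+11)*((2*x)*2))+((8*9)+(1*a)))+(((0*(8*y))+((z*y)+(6*2)))+x)) -> (((((a*y)+11)*((2*x)*2))+(72+(1*a)))+(((0*(8*y))+((z*y)+(6*2)))+x))
Step 5: at LRR: (1*a) -> a; overall: (((((a*y)+11)*((2*x)*2))+(72+(1*a)))+(((0*(8*y))+((z*y)+(6*2)))+x)) -> (((((a*y)+11)*((2*x)*2))+(72+a))+(((0*(8*y))+((z*y)+(6*2)))+x))
Step 6: at RLL: (0*(8*y)) -> 0; overall: (((((a*y)+11)*((2*x)*2))+(72+a))+(((0*(8*y))+((z*y)+(6*2)))+x)) -> (((((a*y)+11)*((2*x)*2))+(72+a))+((0+((z*y)+(6*2)))+x))
Step 7: at RL: (0+((z*y)+(6*2))) -> ((z*y)+(6*2)); overall: (((((a*y)+11)*((2*x)*2))+(72+a))+((0+((z*y)+(6*2)))+x)) -> (((((a*y)+11)*((2*x)*2))+(72+a))+(((z*y)+(6*2))+x))
Step 8: at RLR: (6*2) -> 12; overall: (((((a*y)+11)*((2*x)*2))+(72+a))+(((z*y)+(6*2))+x)) -> (((((a*y)+11)*((2*x)*2))+(72+a))+(((z*y)+12)+x))
Fixed point: (((((a*y)+11)*((2*x)*2))+(72+a))+(((z*y)+12)+x))

Answer: (((((a*y)+11)*((2*x)*2))+(72+a))+(((z*y)+12)+x))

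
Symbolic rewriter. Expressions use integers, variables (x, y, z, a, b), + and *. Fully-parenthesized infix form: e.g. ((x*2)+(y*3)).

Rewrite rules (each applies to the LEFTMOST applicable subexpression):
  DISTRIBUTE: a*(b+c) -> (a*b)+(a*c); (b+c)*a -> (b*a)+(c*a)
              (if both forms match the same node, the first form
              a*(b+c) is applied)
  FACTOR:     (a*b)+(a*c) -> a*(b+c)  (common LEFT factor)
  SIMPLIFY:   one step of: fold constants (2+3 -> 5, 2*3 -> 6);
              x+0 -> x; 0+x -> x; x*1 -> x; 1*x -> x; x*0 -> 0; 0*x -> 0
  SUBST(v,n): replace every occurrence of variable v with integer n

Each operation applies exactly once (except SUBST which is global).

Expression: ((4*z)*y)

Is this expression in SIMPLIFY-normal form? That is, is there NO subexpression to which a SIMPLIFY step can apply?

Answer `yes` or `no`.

Answer: yes

Derivation:
Expression: ((4*z)*y)
Scanning for simplifiable subexpressions (pre-order)...
  at root: ((4*z)*y) (not simplifiable)
  at L: (4*z) (not simplifiable)
Result: no simplifiable subexpression found -> normal form.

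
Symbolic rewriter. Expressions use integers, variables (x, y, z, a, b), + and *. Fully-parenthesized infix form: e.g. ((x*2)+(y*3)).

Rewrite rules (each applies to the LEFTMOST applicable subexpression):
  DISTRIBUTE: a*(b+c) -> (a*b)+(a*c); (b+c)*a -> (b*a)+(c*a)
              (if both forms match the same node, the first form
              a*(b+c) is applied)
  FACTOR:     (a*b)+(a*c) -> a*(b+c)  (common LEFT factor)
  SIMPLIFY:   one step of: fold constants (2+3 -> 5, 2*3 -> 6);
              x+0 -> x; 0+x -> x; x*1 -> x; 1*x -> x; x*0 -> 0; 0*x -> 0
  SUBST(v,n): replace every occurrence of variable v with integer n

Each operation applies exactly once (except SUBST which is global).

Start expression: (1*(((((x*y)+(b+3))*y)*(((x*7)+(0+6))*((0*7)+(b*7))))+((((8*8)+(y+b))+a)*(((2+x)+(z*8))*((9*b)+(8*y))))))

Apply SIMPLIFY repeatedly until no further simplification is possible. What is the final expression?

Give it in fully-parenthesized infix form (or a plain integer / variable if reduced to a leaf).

Start: (1*(((((x*y)+(b+3))*y)*(((x*7)+(0+6))*((0*7)+(b*7))))+((((8*8)+(y+b))+a)*(((2+x)+(z*8))*((9*b)+(8*y))))))
Step 1: at root: (1*(((((x*y)+(b+3))*y)*(((x*7)+(0+6))*((0*7)+(b*7))))+((((8*8)+(y+b))+a)*(((2+x)+(z*8))*((9*b)+(8*y)))))) -> (((((x*y)+(b+3))*y)*(((x*7)+(0+6))*((0*7)+(b*7))))+((((8*8)+(y+b))+a)*(((2+x)+(z*8))*((9*b)+(8*y))))); overall: (1*(((((x*y)+(b+3))*y)*(((x*7)+(0+6))*((0*7)+(b*7))))+((((8*8)+(y+b))+a)*(((2+x)+(z*8))*((9*b)+(8*y)))))) -> (((((x*y)+(b+3))*y)*(((x*7)+(0+6))*((0*7)+(b*7))))+((((8*8)+(y+b))+a)*(((2+x)+(z*8))*((9*b)+(8*y)))))
Step 2: at LRLR: (0+6) -> 6; overall: (((((x*y)+(b+3))*y)*(((x*7)+(0+6))*((0*7)+(b*7))))+((((8*8)+(y+b))+a)*(((2+x)+(z*8))*((9*b)+(8*y))))) -> (((((x*y)+(b+3))*y)*(((x*7)+6)*((0*7)+(b*7))))+((((8*8)+(y+b))+a)*(((2+x)+(z*8))*((9*b)+(8*y)))))
Step 3: at LRRL: (0*7) -> 0; overall: (((((x*y)+(b+3))*y)*(((x*7)+6)*((0*7)+(b*7))))+((((8*8)+(y+b))+a)*(((2+x)+(z*8))*((9*b)+(8*y))))) -> (((((x*y)+(b+3))*y)*(((x*7)+6)*(0+(b*7))))+((((8*8)+(y+b))+a)*(((2+x)+(z*8))*((9*b)+(8*y)))))
Step 4: at LRR: (0+(b*7)) -> (b*7); overall: (((((x*y)+(b+3))*y)*(((x*7)+6)*(0+(b*7))))+((((8*8)+(y+b))+a)*(((2+x)+(z*8))*((9*b)+(8*y))))) -> (((((x*y)+(b+3))*y)*(((x*7)+6)*(b*7)))+((((8*8)+(y+b))+a)*(((2+x)+(z*8))*((9*b)+(8*y)))))
Step 5: at RLLL: (8*8) -> 64; overall: (((((x*y)+(b+3))*y)*(((x*7)+6)*(b*7)))+((((8*8)+(y+b))+a)*(((2+x)+(z*8))*((9*b)+(8*y))))) -> (((((x*y)+(b+3))*y)*(((x*7)+6)*(b*7)))+(((64+(y+b))+a)*(((2+x)+(z*8))*((9*b)+(8*y)))))
Fixed point: (((((x*y)+(b+3))*y)*(((x*7)+6)*(b*7)))+(((64+(y+b))+a)*(((2+x)+(z*8))*((9*b)+(8*y)))))

Answer: (((((x*y)+(b+3))*y)*(((x*7)+6)*(b*7)))+(((64+(y+b))+a)*(((2+x)+(z*8))*((9*b)+(8*y)))))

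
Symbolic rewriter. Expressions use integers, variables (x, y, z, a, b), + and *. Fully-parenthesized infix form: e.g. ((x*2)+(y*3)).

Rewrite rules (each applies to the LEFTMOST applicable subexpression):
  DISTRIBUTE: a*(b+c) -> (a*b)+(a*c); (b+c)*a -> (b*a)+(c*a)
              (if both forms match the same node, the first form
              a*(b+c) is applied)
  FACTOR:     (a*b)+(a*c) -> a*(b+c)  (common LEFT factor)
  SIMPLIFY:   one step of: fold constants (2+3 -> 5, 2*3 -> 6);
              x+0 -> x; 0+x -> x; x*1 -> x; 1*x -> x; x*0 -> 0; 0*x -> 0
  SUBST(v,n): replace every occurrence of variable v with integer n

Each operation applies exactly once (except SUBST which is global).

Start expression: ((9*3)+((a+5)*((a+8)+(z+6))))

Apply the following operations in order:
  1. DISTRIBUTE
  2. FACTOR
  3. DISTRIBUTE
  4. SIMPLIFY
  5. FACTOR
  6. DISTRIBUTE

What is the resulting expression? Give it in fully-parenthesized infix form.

Answer: (27+(((a+5)*(a+8))+((a+5)*(z+6))))

Derivation:
Start: ((9*3)+((a+5)*((a+8)+(z+6))))
Apply DISTRIBUTE at R (target: ((a+5)*((a+8)+(z+6)))): ((9*3)+((a+5)*((a+8)+(z+6)))) -> ((9*3)+(((a+5)*(a+8))+((a+5)*(z+6))))
Apply FACTOR at R (target: (((a+5)*(a+8))+((a+5)*(z+6)))): ((9*3)+(((a+5)*(a+8))+((a+5)*(z+6)))) -> ((9*3)+((a+5)*((a+8)+(z+6))))
Apply DISTRIBUTE at R (target: ((a+5)*((a+8)+(z+6)))): ((9*3)+((a+5)*((a+8)+(z+6)))) -> ((9*3)+(((a+5)*(a+8))+((a+5)*(z+6))))
Apply SIMPLIFY at L (target: (9*3)): ((9*3)+(((a+5)*(a+8))+((a+5)*(z+6)))) -> (27+(((a+5)*(a+8))+((a+5)*(z+6))))
Apply FACTOR at R (target: (((a+5)*(a+8))+((a+5)*(z+6)))): (27+(((a+5)*(a+8))+((a+5)*(z+6)))) -> (27+((a+5)*((a+8)+(z+6))))
Apply DISTRIBUTE at R (target: ((a+5)*((a+8)+(z+6)))): (27+((a+5)*((a+8)+(z+6)))) -> (27+(((a+5)*(a+8))+((a+5)*(z+6))))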